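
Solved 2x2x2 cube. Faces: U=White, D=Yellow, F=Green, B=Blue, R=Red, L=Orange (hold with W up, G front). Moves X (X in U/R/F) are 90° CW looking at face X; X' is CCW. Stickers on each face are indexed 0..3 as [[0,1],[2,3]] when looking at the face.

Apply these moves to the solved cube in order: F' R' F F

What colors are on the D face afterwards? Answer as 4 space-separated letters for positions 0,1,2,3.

After move 1 (F'): F=GGGG U=WWRR R=YRYR D=OOYY L=OWOW
After move 2 (R'): R=RRYY U=WBRB F=GWGR D=OGYG B=YBOB
After move 3 (F): F=GGRW U=WBWW R=RRBY D=YRYG L=OOOG
After move 4 (F): F=RGWG U=WBGO R=WRWY D=BRYG L=OYOR
Query: D face = BRYG

Answer: B R Y G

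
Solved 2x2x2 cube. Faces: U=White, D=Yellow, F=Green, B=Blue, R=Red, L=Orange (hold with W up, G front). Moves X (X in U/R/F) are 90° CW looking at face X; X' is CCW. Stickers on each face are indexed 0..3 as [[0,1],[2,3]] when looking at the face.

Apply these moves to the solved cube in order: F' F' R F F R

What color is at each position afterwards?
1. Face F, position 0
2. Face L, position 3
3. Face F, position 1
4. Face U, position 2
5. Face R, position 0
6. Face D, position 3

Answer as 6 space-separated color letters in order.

After move 1 (F'): F=GGGG U=WWRR R=YRYR D=OOYY L=OWOW
After move 2 (F'): F=GGGG U=WWYY R=OROR D=WWYY L=OROR
After move 3 (R): R=OORR U=WGYG F=GWGY D=WBYB B=YBWB
After move 4 (F): F=GGYW U=WGRR R=YOGR D=ROYB L=OWOB
After move 5 (F): F=YGWG U=WGBW R=RORR D=GYYB L=OROO
After move 6 (R): R=RRRO U=WGBG F=YYWB D=GWYY B=WBGB
Query 1: F[0] = Y
Query 2: L[3] = O
Query 3: F[1] = Y
Query 4: U[2] = B
Query 5: R[0] = R
Query 6: D[3] = Y

Answer: Y O Y B R Y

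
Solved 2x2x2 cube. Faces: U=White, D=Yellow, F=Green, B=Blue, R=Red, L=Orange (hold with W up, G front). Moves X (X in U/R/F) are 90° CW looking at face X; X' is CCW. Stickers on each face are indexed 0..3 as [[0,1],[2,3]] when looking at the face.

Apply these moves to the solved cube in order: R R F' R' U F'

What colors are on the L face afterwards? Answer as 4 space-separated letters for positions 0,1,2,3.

Answer: B G O G

Derivation:
After move 1 (R): R=RRRR U=WGWG F=GYGY D=YBYB B=WBWB
After move 2 (R): R=RRRR U=WYWY F=GBGB D=YWYW B=GBGB
After move 3 (F'): F=BBGG U=WYRR R=WRYR D=OOYW L=OYOW
After move 4 (R'): R=RRWY U=WGRG F=BYGR D=OBYG B=WBOB
After move 5 (U): U=RWGG F=RRGR R=WBWY B=OYOB L=BYOW
After move 6 (F'): F=RRRG U=RWWW R=BBOY D=YWYG L=BGOG
Query: L face = BGOG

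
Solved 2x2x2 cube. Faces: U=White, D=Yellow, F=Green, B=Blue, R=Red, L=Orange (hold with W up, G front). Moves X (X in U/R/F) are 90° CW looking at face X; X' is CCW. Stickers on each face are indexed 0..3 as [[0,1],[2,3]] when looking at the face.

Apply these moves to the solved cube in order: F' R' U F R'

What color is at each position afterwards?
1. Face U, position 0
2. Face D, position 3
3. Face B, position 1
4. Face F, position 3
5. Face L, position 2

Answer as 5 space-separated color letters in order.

Answer: R R W W O

Derivation:
After move 1 (F'): F=GGGG U=WWRR R=YRYR D=OOYY L=OWOW
After move 2 (R'): R=RRYY U=WBRB F=GWGR D=OGYG B=YBOB
After move 3 (U): U=RWBB F=RRGR R=YBYY B=OWOB L=GWOW
After move 4 (F): F=GRRR U=RWWW R=BBBY D=YYYG L=GOOG
After move 5 (R'): R=BYBB U=ROWO F=GWRW D=YRYR B=GWYB
Query 1: U[0] = R
Query 2: D[3] = R
Query 3: B[1] = W
Query 4: F[3] = W
Query 5: L[2] = O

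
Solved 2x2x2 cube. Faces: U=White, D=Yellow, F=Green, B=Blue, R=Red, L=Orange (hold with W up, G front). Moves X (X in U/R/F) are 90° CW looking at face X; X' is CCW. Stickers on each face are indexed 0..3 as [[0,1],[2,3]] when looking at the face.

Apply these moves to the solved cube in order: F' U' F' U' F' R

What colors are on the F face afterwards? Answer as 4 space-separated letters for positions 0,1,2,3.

After move 1 (F'): F=GGGG U=WWRR R=YRYR D=OOYY L=OWOW
After move 2 (U'): U=WRWR F=OWGG R=GGYR B=YRBB L=BBOW
After move 3 (F'): F=WGOG U=WRGY R=OGOR D=BWYY L=BROW
After move 4 (U'): U=RYWG F=BROG R=WGOR B=OGBB L=YROW
After move 5 (F'): F=RGBO U=RYWO R=WGBR D=RWYY L=YGOW
After move 6 (R): R=BWRG U=RGWO F=RWBY D=RBYO B=OGYB
Query: F face = RWBY

Answer: R W B Y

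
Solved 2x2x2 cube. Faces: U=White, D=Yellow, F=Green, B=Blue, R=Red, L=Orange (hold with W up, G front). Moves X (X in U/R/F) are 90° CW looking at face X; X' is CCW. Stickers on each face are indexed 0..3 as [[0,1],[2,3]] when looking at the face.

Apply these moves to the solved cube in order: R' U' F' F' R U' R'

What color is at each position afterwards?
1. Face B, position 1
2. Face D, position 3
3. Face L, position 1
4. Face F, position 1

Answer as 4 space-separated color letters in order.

After move 1 (R'): R=RRRR U=WBWB F=GWGW D=YGYG B=YBYB
After move 2 (U'): U=BBWW F=OOGW R=GWRR B=RRYB L=YBOO
After move 3 (F'): F=OWOG U=BBGR R=GWYR D=BOYG L=YWOW
After move 4 (F'): F=WGOO U=BBGY R=OWBR D=WWYG L=YROG
After move 5 (R): R=BORW U=BGGO F=WWOG D=WYYR B=YRBB
After move 6 (U'): U=GOBG F=YROG R=WWRW B=BOBB L=YROG
After move 7 (R'): R=WWWR U=GBBB F=YOOG D=WRYG B=ROYB
Query 1: B[1] = O
Query 2: D[3] = G
Query 3: L[1] = R
Query 4: F[1] = O

Answer: O G R O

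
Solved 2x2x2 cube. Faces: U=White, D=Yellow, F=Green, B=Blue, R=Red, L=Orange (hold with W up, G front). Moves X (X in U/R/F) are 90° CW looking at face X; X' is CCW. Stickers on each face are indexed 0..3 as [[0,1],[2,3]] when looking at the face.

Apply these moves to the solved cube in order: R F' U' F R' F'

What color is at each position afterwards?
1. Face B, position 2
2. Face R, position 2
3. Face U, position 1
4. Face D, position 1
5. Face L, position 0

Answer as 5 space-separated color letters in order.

After move 1 (R): R=RRRR U=WGWG F=GYGY D=YBYB B=WBWB
After move 2 (F'): F=YYGG U=WGRR R=BRYR D=OOYB L=OGOW
After move 3 (U'): U=GRWR F=OGGG R=YYYR B=BRWB L=WBOW
After move 4 (F): F=GOGG U=GRWB R=WYRR D=YYYB L=WOOO
After move 5 (R'): R=YRWR U=GWWB F=GRGB D=YOYG B=BRYB
After move 6 (F'): F=RBGG U=GWYW R=ORYR D=OOYG L=WBOW
Query 1: B[2] = Y
Query 2: R[2] = Y
Query 3: U[1] = W
Query 4: D[1] = O
Query 5: L[0] = W

Answer: Y Y W O W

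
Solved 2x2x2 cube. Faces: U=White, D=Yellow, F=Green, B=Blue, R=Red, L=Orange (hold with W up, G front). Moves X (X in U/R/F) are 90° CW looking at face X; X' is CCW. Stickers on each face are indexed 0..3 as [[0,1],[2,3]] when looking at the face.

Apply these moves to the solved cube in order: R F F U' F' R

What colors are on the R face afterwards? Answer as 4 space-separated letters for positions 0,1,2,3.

Answer: G W R G

Derivation:
After move 1 (R): R=RRRR U=WGWG F=GYGY D=YBYB B=WBWB
After move 2 (F): F=GGYY U=WGOO R=WRGR D=RRYB L=OYOB
After move 3 (F): F=YGYG U=WGBY R=OROR D=GWYB L=OROR
After move 4 (U'): U=GYWB F=ORYG R=YGOR B=ORWB L=WBOR
After move 5 (F'): F=RGOY U=GYYO R=WGGR D=BRYB L=WBOW
After move 6 (R): R=GWRG U=GGYY F=RROB D=BWYO B=ORYB
Query: R face = GWRG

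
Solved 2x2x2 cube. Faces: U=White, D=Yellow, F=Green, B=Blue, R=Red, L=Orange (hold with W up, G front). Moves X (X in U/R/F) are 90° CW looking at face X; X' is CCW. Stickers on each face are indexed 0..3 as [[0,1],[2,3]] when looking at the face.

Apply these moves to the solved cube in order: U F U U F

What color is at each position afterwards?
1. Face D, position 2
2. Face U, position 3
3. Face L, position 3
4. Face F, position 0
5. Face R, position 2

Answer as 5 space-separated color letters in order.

After move 1 (U): U=WWWW F=RRGG R=BBRR B=OOBB L=GGOO
After move 2 (F): F=GRGR U=WWOG R=WBWR D=RBYY L=GYOY
After move 3 (U): U=OWGW F=WBGR R=OOWR B=GYBB L=GROY
After move 4 (U): U=GOWW F=OOGR R=GYWR B=GRBB L=WBOY
After move 5 (F): F=GORO U=GOYB R=WYWR D=WGYY L=WROB
Query 1: D[2] = Y
Query 2: U[3] = B
Query 3: L[3] = B
Query 4: F[0] = G
Query 5: R[2] = W

Answer: Y B B G W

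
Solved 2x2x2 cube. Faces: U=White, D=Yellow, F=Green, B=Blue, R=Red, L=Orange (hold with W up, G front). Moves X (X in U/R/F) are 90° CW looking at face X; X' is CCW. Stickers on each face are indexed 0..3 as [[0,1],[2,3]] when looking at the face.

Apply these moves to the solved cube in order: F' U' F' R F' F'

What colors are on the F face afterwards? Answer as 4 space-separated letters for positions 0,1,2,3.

Answer: Y O W W

Derivation:
After move 1 (F'): F=GGGG U=WWRR R=YRYR D=OOYY L=OWOW
After move 2 (U'): U=WRWR F=OWGG R=GGYR B=YRBB L=BBOW
After move 3 (F'): F=WGOG U=WRGY R=OGOR D=BWYY L=BROW
After move 4 (R): R=OORG U=WGGG F=WWOY D=BBYY B=YRRB
After move 5 (F'): F=WYWO U=WGOR R=BOBG D=RWYY L=BGOG
After move 6 (F'): F=YOWW U=WGBB R=WORG D=GGYY L=BROO
Query: F face = YOWW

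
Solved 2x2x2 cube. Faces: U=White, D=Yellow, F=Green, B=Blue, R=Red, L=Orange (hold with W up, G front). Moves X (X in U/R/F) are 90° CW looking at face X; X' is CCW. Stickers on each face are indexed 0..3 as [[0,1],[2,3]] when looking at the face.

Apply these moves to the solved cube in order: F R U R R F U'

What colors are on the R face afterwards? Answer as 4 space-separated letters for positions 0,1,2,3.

After move 1 (F): F=GGGG U=WWOO R=WRWR D=RRYY L=OYOY
After move 2 (R): R=WWRR U=WGOG F=GRGY D=RBYB B=OBWB
After move 3 (U): U=OWGG F=WWGY R=OBRR B=OYWB L=GROY
After move 4 (R): R=RORB U=OWGY F=WBGB D=RWYO B=GYWB
After move 5 (R): R=RRBO U=OBGB F=WWGO D=RWYG B=YYWB
After move 6 (F): F=GWOW U=OBYR R=GRBO D=BRYG L=GROW
After move 7 (U'): U=BROY F=GROW R=GWBO B=GRWB L=YYOW
Query: R face = GWBO

Answer: G W B O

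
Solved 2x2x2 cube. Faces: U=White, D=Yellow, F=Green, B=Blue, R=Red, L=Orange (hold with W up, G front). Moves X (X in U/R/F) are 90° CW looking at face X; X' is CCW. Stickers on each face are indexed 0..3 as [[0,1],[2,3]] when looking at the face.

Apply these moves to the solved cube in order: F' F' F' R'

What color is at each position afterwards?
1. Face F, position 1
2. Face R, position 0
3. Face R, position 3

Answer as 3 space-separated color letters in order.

Answer: W R W

Derivation:
After move 1 (F'): F=GGGG U=WWRR R=YRYR D=OOYY L=OWOW
After move 2 (F'): F=GGGG U=WWYY R=OROR D=WWYY L=OROR
After move 3 (F'): F=GGGG U=WWOO R=WRWR D=RRYY L=OYOY
After move 4 (R'): R=RRWW U=WBOB F=GWGO D=RGYG B=YBRB
Query 1: F[1] = W
Query 2: R[0] = R
Query 3: R[3] = W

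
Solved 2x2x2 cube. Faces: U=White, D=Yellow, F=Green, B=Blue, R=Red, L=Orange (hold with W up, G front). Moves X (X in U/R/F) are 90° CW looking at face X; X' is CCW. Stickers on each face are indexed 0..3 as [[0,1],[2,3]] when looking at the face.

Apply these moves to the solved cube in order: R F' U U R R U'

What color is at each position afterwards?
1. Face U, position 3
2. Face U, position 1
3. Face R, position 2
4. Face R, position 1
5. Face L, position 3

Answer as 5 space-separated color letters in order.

Answer: G B G W W

Derivation:
After move 1 (R): R=RRRR U=WGWG F=GYGY D=YBYB B=WBWB
After move 2 (F'): F=YYGG U=WGRR R=BRYR D=OOYB L=OGOW
After move 3 (U): U=RWRG F=BRGG R=WBYR B=OGWB L=YYOW
After move 4 (U): U=RRGW F=WBGG R=OGYR B=YYWB L=BROW
After move 5 (R): R=YORG U=RBGG F=WOGB D=OWYY B=WYRB
After move 6 (R): R=RYGO U=ROGB F=WWGY D=ORYW B=GYBB
After move 7 (U'): U=OBRG F=BRGY R=WWGO B=RYBB L=GYOW
Query 1: U[3] = G
Query 2: U[1] = B
Query 3: R[2] = G
Query 4: R[1] = W
Query 5: L[3] = W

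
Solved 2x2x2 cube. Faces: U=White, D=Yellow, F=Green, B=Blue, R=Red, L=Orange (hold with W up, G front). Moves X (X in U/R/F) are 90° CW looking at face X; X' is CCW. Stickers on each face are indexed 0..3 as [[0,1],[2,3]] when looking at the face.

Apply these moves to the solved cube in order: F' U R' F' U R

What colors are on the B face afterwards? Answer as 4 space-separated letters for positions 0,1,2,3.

Answer: B O R B

Derivation:
After move 1 (F'): F=GGGG U=WWRR R=YRYR D=OOYY L=OWOW
After move 2 (U): U=RWRW F=YRGG R=BBYR B=OWBB L=GGOW
After move 3 (R'): R=BRBY U=RBRO F=YWGW D=ORYG B=YWOB
After move 4 (F'): F=WWYG U=RBBB R=RROY D=GWYG L=GOOR
After move 5 (U): U=BRBB F=RRYG R=YWOY B=GOOB L=WWOR
After move 6 (R): R=OYYW U=BRBG F=RWYG D=GOYG B=BORB
Query: B face = BORB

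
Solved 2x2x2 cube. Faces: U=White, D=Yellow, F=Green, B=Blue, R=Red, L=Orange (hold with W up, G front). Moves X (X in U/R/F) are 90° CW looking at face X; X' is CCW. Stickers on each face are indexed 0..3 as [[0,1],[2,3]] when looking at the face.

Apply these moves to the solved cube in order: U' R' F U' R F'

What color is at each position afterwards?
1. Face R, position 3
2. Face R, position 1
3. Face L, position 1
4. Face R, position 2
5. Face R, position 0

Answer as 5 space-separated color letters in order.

After move 1 (U'): U=WWWW F=OOGG R=GGRR B=RRBB L=BBOO
After move 2 (R'): R=GRGR U=WBWR F=OWGW D=YOYG B=YRYB
After move 3 (F): F=GOWW U=WBOB R=WRRR D=GGYG L=BYOO
After move 4 (U'): U=BBWO F=BYWW R=GORR B=WRYB L=YROO
After move 5 (R): R=RGRO U=BYWW F=BGWG D=GYYW B=ORBB
After move 6 (F'): F=GGBW U=BYRR R=YGGO D=ROYW L=YWOW
Query 1: R[3] = O
Query 2: R[1] = G
Query 3: L[1] = W
Query 4: R[2] = G
Query 5: R[0] = Y

Answer: O G W G Y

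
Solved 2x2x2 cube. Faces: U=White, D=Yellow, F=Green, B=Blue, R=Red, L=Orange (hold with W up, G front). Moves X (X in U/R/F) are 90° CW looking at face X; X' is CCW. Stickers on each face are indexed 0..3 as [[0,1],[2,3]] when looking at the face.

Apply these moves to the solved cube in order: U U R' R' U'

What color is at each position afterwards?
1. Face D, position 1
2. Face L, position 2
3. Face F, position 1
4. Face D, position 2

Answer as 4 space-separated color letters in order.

After move 1 (U): U=WWWW F=RRGG R=BBRR B=OOBB L=GGOO
After move 2 (U): U=WWWW F=BBGG R=OORR B=GGBB L=RROO
After move 3 (R'): R=OROR U=WBWG F=BWGW D=YBYG B=YGYB
After move 4 (R'): R=RROO U=WYWY F=BBGG D=YWYW B=GGBB
After move 5 (U'): U=YYWW F=RRGG R=BBOO B=RRBB L=GGOO
Query 1: D[1] = W
Query 2: L[2] = O
Query 3: F[1] = R
Query 4: D[2] = Y

Answer: W O R Y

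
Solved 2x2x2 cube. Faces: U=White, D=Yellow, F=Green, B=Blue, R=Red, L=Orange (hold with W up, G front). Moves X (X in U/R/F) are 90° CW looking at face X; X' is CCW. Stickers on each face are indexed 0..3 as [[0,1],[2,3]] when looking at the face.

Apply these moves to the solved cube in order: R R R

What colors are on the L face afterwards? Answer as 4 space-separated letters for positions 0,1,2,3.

After move 1 (R): R=RRRR U=WGWG F=GYGY D=YBYB B=WBWB
After move 2 (R): R=RRRR U=WYWY F=GBGB D=YWYW B=GBGB
After move 3 (R): R=RRRR U=WBWB F=GWGW D=YGYG B=YBYB
Query: L face = OOOO

Answer: O O O O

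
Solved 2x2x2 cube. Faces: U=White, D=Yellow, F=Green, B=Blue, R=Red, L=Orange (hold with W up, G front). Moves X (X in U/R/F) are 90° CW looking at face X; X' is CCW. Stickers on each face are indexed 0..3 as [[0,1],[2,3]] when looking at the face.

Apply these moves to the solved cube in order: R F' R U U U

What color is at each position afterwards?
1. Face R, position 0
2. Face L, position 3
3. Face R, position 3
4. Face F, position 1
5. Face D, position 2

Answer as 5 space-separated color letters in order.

After move 1 (R): R=RRRR U=WGWG F=GYGY D=YBYB B=WBWB
After move 2 (F'): F=YYGG U=WGRR R=BRYR D=OOYB L=OGOW
After move 3 (R): R=YBRR U=WYRG F=YOGB D=OWYW B=RBGB
After move 4 (U): U=RWGY F=YBGB R=RBRR B=OGGB L=YOOW
After move 5 (U): U=GRYW F=RBGB R=OGRR B=YOGB L=YBOW
After move 6 (U): U=YGWR F=OGGB R=YORR B=YBGB L=RBOW
Query 1: R[0] = Y
Query 2: L[3] = W
Query 3: R[3] = R
Query 4: F[1] = G
Query 5: D[2] = Y

Answer: Y W R G Y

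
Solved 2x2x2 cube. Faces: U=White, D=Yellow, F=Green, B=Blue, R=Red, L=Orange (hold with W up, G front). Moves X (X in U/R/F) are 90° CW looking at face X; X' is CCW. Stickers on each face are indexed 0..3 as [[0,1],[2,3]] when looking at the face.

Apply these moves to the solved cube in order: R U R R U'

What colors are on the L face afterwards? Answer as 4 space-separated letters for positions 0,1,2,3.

Answer: Y O O O

Derivation:
After move 1 (R): R=RRRR U=WGWG F=GYGY D=YBYB B=WBWB
After move 2 (U): U=WWGG F=RRGY R=WBRR B=OOWB L=GYOO
After move 3 (R): R=RWRB U=WRGY F=RBGB D=YWYO B=GOWB
After move 4 (R): R=RRBW U=WBGB F=RWGO D=YWYG B=YORB
After move 5 (U'): U=BBWG F=GYGO R=RWBW B=RRRB L=YOOO
Query: L face = YOOO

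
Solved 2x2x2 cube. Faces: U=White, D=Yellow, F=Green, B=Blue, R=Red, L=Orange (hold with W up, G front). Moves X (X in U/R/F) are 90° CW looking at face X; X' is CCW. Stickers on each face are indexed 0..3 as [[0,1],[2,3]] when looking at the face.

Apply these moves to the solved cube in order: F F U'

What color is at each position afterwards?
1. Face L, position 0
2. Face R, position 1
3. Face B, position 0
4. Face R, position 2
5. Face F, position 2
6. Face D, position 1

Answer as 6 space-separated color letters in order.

Answer: B G O O G W

Derivation:
After move 1 (F): F=GGGG U=WWOO R=WRWR D=RRYY L=OYOY
After move 2 (F): F=GGGG U=WWYY R=OROR D=WWYY L=OROR
After move 3 (U'): U=WYWY F=ORGG R=GGOR B=ORBB L=BBOR
Query 1: L[0] = B
Query 2: R[1] = G
Query 3: B[0] = O
Query 4: R[2] = O
Query 5: F[2] = G
Query 6: D[1] = W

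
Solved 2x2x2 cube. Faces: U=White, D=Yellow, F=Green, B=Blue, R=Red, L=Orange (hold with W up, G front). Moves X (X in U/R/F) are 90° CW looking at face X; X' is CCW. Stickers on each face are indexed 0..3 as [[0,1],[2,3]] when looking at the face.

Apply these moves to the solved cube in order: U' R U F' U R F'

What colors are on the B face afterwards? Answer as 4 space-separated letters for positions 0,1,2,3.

After move 1 (U'): U=WWWW F=OOGG R=GGRR B=RRBB L=BBOO
After move 2 (R): R=RGRG U=WOWG F=OYGY D=YBYR B=WRWB
After move 3 (U): U=WWGO F=RGGY R=WRRG B=BBWB L=OYOO
After move 4 (F'): F=GYRG U=WWWR R=BRYG D=YOYR L=OOOG
After move 5 (U): U=WWRW F=BRRG R=BBYG B=OOWB L=GYOG
After move 6 (R): R=YBGB U=WRRG F=BORR D=YWYO B=WOWB
After move 7 (F'): F=ORBR U=WRYG R=WBYB D=YGYO L=GGOR
Query: B face = WOWB

Answer: W O W B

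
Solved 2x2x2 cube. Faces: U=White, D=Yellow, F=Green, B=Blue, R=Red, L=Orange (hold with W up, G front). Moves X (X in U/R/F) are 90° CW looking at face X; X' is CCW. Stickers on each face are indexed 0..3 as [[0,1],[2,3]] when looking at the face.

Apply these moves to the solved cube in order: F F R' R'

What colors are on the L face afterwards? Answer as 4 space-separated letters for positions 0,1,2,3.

Answer: O R O R

Derivation:
After move 1 (F): F=GGGG U=WWOO R=WRWR D=RRYY L=OYOY
After move 2 (F): F=GGGG U=WWYY R=OROR D=WWYY L=OROR
After move 3 (R'): R=RROO U=WBYB F=GWGY D=WGYG B=YBWB
After move 4 (R'): R=RORO U=WWYY F=GBGB D=WWYY B=GBGB
Query: L face = OROR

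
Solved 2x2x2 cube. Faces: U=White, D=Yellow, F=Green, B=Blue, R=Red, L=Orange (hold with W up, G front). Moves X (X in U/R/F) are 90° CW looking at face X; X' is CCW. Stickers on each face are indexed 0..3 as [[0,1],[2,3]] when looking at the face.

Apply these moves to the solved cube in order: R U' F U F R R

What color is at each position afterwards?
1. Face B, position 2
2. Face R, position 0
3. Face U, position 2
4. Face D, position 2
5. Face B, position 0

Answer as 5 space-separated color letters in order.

After move 1 (R): R=RRRR U=WGWG F=GYGY D=YBYB B=WBWB
After move 2 (U'): U=GGWW F=OOGY R=GYRR B=RRWB L=WBOO
After move 3 (F): F=GOYO U=GGOB R=WYWR D=RGYB L=WYOB
After move 4 (U): U=OGBG F=WYYO R=RRWR B=WYWB L=GOOB
After move 5 (F): F=YWOY U=OGBO R=BRGR D=WRYB L=GROG
After move 6 (R): R=GBRR U=OWBY F=YROB D=WWYW B=OYGB
After move 7 (R): R=RGRB U=ORBB F=YWOW D=WGYO B=YYWB
Query 1: B[2] = W
Query 2: R[0] = R
Query 3: U[2] = B
Query 4: D[2] = Y
Query 5: B[0] = Y

Answer: W R B Y Y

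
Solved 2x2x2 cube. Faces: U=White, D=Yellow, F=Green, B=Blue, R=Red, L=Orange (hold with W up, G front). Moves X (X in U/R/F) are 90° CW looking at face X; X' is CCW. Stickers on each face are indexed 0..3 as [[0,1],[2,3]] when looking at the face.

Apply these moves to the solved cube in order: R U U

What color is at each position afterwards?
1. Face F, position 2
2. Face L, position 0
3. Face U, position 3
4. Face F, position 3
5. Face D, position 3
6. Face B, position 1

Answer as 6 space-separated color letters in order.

Answer: G R W Y B Y

Derivation:
After move 1 (R): R=RRRR U=WGWG F=GYGY D=YBYB B=WBWB
After move 2 (U): U=WWGG F=RRGY R=WBRR B=OOWB L=GYOO
After move 3 (U): U=GWGW F=WBGY R=OORR B=GYWB L=RROO
Query 1: F[2] = G
Query 2: L[0] = R
Query 3: U[3] = W
Query 4: F[3] = Y
Query 5: D[3] = B
Query 6: B[1] = Y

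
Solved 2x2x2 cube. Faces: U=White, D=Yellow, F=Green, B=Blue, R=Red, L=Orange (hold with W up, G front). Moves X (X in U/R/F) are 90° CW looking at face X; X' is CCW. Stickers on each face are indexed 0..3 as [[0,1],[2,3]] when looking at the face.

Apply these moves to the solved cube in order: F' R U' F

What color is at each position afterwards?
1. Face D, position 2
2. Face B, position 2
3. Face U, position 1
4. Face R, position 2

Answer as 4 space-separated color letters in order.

Answer: Y W G R

Derivation:
After move 1 (F'): F=GGGG U=WWRR R=YRYR D=OOYY L=OWOW
After move 2 (R): R=YYRR U=WGRG F=GOGY D=OBYB B=RBWB
After move 3 (U'): U=GGWR F=OWGY R=GORR B=YYWB L=RBOW
After move 4 (F): F=GOYW U=GGWB R=WORR D=RGYB L=ROOB
Query 1: D[2] = Y
Query 2: B[2] = W
Query 3: U[1] = G
Query 4: R[2] = R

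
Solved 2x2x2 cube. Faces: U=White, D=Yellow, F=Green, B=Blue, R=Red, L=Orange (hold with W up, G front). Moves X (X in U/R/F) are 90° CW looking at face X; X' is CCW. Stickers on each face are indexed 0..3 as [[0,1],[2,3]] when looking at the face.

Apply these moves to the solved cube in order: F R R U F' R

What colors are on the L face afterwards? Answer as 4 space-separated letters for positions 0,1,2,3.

Answer: G R O Y

Derivation:
After move 1 (F): F=GGGG U=WWOO R=WRWR D=RRYY L=OYOY
After move 2 (R): R=WWRR U=WGOG F=GRGY D=RBYB B=OBWB
After move 3 (R): R=RWRW U=WROY F=GBGB D=RWYO B=GBGB
After move 4 (U): U=OWYR F=RWGB R=GBRW B=OYGB L=GBOY
After move 5 (F'): F=WBRG U=OWGR R=WBRW D=BYYO L=GROY
After move 6 (R): R=RWWB U=OBGG F=WYRO D=BGYO B=RYWB
Query: L face = GROY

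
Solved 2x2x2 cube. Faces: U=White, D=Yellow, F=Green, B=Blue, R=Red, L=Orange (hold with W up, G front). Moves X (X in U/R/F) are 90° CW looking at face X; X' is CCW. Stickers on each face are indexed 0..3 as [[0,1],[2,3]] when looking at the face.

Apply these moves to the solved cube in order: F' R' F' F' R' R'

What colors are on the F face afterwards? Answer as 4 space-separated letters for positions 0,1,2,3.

After move 1 (F'): F=GGGG U=WWRR R=YRYR D=OOYY L=OWOW
After move 2 (R'): R=RRYY U=WBRB F=GWGR D=OGYG B=YBOB
After move 3 (F'): F=WRGG U=WBRY R=GROY D=WWYG L=OBOR
After move 4 (F'): F=RGWG U=WBGO R=WRWY D=BRYG L=OYOR
After move 5 (R'): R=RYWW U=WOGY F=RBWO D=BGYG B=GBRB
After move 6 (R'): R=YWRW U=WRGG F=ROWY D=BBYO B=GBGB
Query: F face = ROWY

Answer: R O W Y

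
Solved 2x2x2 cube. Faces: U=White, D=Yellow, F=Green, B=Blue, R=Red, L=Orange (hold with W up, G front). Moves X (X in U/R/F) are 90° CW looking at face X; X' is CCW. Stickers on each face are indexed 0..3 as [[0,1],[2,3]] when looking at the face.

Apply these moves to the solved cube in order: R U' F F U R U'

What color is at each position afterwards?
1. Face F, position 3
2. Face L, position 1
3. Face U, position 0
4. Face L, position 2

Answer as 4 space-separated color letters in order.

Answer: B R Y O

Derivation:
After move 1 (R): R=RRRR U=WGWG F=GYGY D=YBYB B=WBWB
After move 2 (U'): U=GGWW F=OOGY R=GYRR B=RRWB L=WBOO
After move 3 (F): F=GOYO U=GGOB R=WYWR D=RGYB L=WYOB
After move 4 (F): F=YGOO U=GGBY R=OYBR D=WWYB L=WROG
After move 5 (U): U=BGYG F=OYOO R=RRBR B=WRWB L=YGOG
After move 6 (R): R=BRRR U=BYYO F=OWOB D=WWYW B=GRGB
After move 7 (U'): U=YOBY F=YGOB R=OWRR B=BRGB L=GROG
Query 1: F[3] = B
Query 2: L[1] = R
Query 3: U[0] = Y
Query 4: L[2] = O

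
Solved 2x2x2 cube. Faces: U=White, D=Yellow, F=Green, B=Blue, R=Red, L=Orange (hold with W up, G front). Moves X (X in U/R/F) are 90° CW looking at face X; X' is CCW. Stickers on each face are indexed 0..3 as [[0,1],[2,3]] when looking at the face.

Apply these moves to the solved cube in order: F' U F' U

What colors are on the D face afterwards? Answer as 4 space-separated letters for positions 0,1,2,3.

After move 1 (F'): F=GGGG U=WWRR R=YRYR D=OOYY L=OWOW
After move 2 (U): U=RWRW F=YRGG R=BBYR B=OWBB L=GGOW
After move 3 (F'): F=RGYG U=RWBY R=OBOR D=GWYY L=GWOR
After move 4 (U): U=BRYW F=OBYG R=OWOR B=GWBB L=RGOR
Query: D face = GWYY

Answer: G W Y Y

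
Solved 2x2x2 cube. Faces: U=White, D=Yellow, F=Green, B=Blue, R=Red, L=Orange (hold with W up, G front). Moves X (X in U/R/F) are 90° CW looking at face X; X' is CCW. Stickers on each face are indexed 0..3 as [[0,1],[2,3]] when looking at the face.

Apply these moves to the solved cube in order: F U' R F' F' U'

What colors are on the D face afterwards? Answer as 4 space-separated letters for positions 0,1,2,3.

After move 1 (F): F=GGGG U=WWOO R=WRWR D=RRYY L=OYOY
After move 2 (U'): U=WOWO F=OYGG R=GGWR B=WRBB L=BBOY
After move 3 (R): R=WGRG U=WYWG F=ORGY D=RBYW B=OROB
After move 4 (F'): F=RYOG U=WYWR R=BGRG D=BYYW L=BGOW
After move 5 (F'): F=YGRO U=WYBR R=YGBG D=GWYW L=BROW
After move 6 (U'): U=YRWB F=BRRO R=YGBG B=YGOB L=OROW
Query: D face = GWYW

Answer: G W Y W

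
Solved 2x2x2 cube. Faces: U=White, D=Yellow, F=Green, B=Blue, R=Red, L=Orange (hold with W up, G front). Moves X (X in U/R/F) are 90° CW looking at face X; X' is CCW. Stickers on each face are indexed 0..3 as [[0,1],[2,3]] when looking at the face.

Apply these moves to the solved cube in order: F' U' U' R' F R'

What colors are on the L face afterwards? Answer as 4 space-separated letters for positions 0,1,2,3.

After move 1 (F'): F=GGGG U=WWRR R=YRYR D=OOYY L=OWOW
After move 2 (U'): U=WRWR F=OWGG R=GGYR B=YRBB L=BBOW
After move 3 (U'): U=RRWW F=BBGG R=OWYR B=GGBB L=YROW
After move 4 (R'): R=WROY U=RBWG F=BRGW D=OBYG B=YGOB
After move 5 (F): F=GBWR U=RBWR R=WRGY D=OWYG L=YOOB
After move 6 (R'): R=RYWG U=ROWY F=GBWR D=OBYR B=GGWB
Query: L face = YOOB

Answer: Y O O B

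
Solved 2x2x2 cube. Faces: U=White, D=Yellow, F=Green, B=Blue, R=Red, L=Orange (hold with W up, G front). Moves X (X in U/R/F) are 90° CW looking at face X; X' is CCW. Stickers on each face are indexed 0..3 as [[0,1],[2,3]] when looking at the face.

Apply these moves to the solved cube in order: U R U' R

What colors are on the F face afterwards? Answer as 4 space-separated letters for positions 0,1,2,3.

After move 1 (U): U=WWWW F=RRGG R=BBRR B=OOBB L=GGOO
After move 2 (R): R=RBRB U=WRWG F=RYGY D=YBYO B=WOWB
After move 3 (U'): U=RGWW F=GGGY R=RYRB B=RBWB L=WOOO
After move 4 (R): R=RRBY U=RGWY F=GBGO D=YWYR B=WBGB
Query: F face = GBGO

Answer: G B G O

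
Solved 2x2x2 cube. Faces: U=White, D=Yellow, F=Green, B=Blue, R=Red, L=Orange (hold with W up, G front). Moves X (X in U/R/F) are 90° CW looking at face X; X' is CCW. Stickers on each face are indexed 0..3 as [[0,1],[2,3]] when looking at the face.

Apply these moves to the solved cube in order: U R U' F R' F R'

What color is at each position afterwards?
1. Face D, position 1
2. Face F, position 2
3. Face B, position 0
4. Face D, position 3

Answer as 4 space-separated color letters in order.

Answer: G O G G

Derivation:
After move 1 (U): U=WWWW F=RRGG R=BBRR B=OOBB L=GGOO
After move 2 (R): R=RBRB U=WRWG F=RYGY D=YBYO B=WOWB
After move 3 (U'): U=RGWW F=GGGY R=RYRB B=RBWB L=WOOO
After move 4 (F): F=GGYG U=RGOO R=WYWB D=RRYO L=WYOB
After move 5 (R'): R=YBWW U=RWOR F=GGYO D=RGYG B=OBRB
After move 6 (F): F=YGOG U=RWBY R=OBRW D=WYYG L=WROG
After move 7 (R'): R=BWOR U=RRBO F=YWOY D=WGYG B=GBYB
Query 1: D[1] = G
Query 2: F[2] = O
Query 3: B[0] = G
Query 4: D[3] = G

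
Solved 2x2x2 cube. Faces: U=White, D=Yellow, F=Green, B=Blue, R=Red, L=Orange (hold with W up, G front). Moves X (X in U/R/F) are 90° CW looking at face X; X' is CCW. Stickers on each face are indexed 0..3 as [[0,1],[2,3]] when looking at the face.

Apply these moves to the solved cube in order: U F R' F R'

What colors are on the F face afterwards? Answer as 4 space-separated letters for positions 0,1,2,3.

Answer: G B G Y

Derivation:
After move 1 (U): U=WWWW F=RRGG R=BBRR B=OOBB L=GGOO
After move 2 (F): F=GRGR U=WWOG R=WBWR D=RBYY L=GYOY
After move 3 (R'): R=BRWW U=WBOO F=GWGG D=RRYR B=YOBB
After move 4 (F): F=GGGW U=WBYY R=OROW D=WBYR L=GROR
After move 5 (R'): R=RWOO U=WBYY F=GBGY D=WGYW B=ROBB
Query: F face = GBGY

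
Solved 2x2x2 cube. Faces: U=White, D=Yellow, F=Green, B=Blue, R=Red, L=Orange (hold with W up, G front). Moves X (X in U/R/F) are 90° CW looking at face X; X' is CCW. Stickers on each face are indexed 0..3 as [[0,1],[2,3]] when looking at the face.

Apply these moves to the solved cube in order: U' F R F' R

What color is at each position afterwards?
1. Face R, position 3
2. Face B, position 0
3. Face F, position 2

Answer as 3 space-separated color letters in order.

After move 1 (U'): U=WWWW F=OOGG R=GGRR B=RRBB L=BBOO
After move 2 (F): F=GOGO U=WWOB R=WGWR D=RGYY L=BYOY
After move 3 (R): R=WWRG U=WOOO F=GGGY D=RBYR B=BRWB
After move 4 (F'): F=GYGG U=WOWR R=BWRG D=YYYR L=BOOO
After move 5 (R): R=RBGW U=WYWG F=GYGR D=YWYB B=RROB
Query 1: R[3] = W
Query 2: B[0] = R
Query 3: F[2] = G

Answer: W R G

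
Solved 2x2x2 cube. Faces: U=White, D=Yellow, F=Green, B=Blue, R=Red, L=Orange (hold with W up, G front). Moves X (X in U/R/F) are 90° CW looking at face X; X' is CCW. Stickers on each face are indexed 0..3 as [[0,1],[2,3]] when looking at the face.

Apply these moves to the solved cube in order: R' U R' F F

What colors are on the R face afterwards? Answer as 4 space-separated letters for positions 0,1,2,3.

Answer: O R W R

Derivation:
After move 1 (R'): R=RRRR U=WBWB F=GWGW D=YGYG B=YBYB
After move 2 (U): U=WWBB F=RRGW R=YBRR B=OOYB L=GWOO
After move 3 (R'): R=BRYR U=WYBO F=RWGB D=YRYW B=GOGB
After move 4 (F): F=GRBW U=WYOW R=BROR D=YBYW L=GYOR
After move 5 (F): F=BGWR U=WYRY R=ORWR D=OBYW L=GYOB
Query: R face = ORWR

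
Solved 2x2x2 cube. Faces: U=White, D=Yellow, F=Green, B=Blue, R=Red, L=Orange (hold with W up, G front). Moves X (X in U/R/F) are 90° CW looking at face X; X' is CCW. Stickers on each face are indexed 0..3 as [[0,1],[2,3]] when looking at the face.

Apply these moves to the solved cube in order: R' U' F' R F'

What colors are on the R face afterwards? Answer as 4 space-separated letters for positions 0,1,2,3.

Answer: Y G B W

Derivation:
After move 1 (R'): R=RRRR U=WBWB F=GWGW D=YGYG B=YBYB
After move 2 (U'): U=BBWW F=OOGW R=GWRR B=RRYB L=YBOO
After move 3 (F'): F=OWOG U=BBGR R=GWYR D=BOYG L=YWOW
After move 4 (R): R=YGRW U=BWGG F=OOOG D=BYYR B=RRBB
After move 5 (F'): F=OGOO U=BWYR R=YGBW D=WWYR L=YGOG
Query: R face = YGBW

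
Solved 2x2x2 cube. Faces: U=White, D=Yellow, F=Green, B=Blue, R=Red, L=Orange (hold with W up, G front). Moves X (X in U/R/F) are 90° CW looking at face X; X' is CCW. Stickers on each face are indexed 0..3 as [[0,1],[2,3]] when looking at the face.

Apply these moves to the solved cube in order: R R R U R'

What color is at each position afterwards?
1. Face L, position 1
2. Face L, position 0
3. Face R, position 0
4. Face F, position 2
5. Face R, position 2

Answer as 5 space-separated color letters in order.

Answer: W G B G Y

Derivation:
After move 1 (R): R=RRRR U=WGWG F=GYGY D=YBYB B=WBWB
After move 2 (R): R=RRRR U=WYWY F=GBGB D=YWYW B=GBGB
After move 3 (R): R=RRRR U=WBWB F=GWGW D=YGYG B=YBYB
After move 4 (U): U=WWBB F=RRGW R=YBRR B=OOYB L=GWOO
After move 5 (R'): R=BRYR U=WYBO F=RWGB D=YRYW B=GOGB
Query 1: L[1] = W
Query 2: L[0] = G
Query 3: R[0] = B
Query 4: F[2] = G
Query 5: R[2] = Y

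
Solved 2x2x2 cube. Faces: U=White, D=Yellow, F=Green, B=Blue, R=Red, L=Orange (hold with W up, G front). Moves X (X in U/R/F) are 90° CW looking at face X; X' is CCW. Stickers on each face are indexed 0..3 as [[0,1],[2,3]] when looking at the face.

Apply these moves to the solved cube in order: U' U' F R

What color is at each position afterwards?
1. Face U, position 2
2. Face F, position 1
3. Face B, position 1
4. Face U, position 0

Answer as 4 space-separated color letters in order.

After move 1 (U'): U=WWWW F=OOGG R=GGRR B=RRBB L=BBOO
After move 2 (U'): U=WWWW F=BBGG R=OORR B=GGBB L=RROO
After move 3 (F): F=GBGB U=WWOR R=WOWR D=ROYY L=RYOY
After move 4 (R): R=WWRO U=WBOB F=GOGY D=RBYG B=RGWB
Query 1: U[2] = O
Query 2: F[1] = O
Query 3: B[1] = G
Query 4: U[0] = W

Answer: O O G W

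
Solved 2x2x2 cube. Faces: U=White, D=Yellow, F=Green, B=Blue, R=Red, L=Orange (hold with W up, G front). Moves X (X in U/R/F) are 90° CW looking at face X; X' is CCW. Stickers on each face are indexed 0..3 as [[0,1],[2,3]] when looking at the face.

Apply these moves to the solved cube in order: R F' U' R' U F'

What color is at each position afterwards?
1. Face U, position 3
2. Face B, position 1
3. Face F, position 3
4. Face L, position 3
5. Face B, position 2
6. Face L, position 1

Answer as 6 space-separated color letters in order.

After move 1 (R): R=RRRR U=WGWG F=GYGY D=YBYB B=WBWB
After move 2 (F'): F=YYGG U=WGRR R=BRYR D=OOYB L=OGOW
After move 3 (U'): U=GRWR F=OGGG R=YYYR B=BRWB L=WBOW
After move 4 (R'): R=YRYY U=GWWB F=ORGR D=OGYG B=BROB
After move 5 (U): U=WGBW F=YRGR R=BRYY B=WBOB L=OROW
After move 6 (F'): F=RRYG U=WGBY R=GROY D=RWYG L=OWOB
Query 1: U[3] = Y
Query 2: B[1] = B
Query 3: F[3] = G
Query 4: L[3] = B
Query 5: B[2] = O
Query 6: L[1] = W

Answer: Y B G B O W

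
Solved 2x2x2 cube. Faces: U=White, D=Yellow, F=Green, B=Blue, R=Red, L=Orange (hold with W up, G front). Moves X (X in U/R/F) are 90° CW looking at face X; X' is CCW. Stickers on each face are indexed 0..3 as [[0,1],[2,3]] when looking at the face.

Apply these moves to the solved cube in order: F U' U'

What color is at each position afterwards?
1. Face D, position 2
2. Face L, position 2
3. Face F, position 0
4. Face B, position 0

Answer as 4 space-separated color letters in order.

After move 1 (F): F=GGGG U=WWOO R=WRWR D=RRYY L=OYOY
After move 2 (U'): U=WOWO F=OYGG R=GGWR B=WRBB L=BBOY
After move 3 (U'): U=OOWW F=BBGG R=OYWR B=GGBB L=WROY
Query 1: D[2] = Y
Query 2: L[2] = O
Query 3: F[0] = B
Query 4: B[0] = G

Answer: Y O B G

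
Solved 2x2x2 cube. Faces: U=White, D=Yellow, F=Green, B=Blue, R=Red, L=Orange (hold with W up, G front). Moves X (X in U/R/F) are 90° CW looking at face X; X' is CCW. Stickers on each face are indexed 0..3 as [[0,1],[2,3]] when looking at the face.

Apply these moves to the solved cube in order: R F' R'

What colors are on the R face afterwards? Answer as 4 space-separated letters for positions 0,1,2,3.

Answer: R R B Y

Derivation:
After move 1 (R): R=RRRR U=WGWG F=GYGY D=YBYB B=WBWB
After move 2 (F'): F=YYGG U=WGRR R=BRYR D=OOYB L=OGOW
After move 3 (R'): R=RRBY U=WWRW F=YGGR D=OYYG B=BBOB
Query: R face = RRBY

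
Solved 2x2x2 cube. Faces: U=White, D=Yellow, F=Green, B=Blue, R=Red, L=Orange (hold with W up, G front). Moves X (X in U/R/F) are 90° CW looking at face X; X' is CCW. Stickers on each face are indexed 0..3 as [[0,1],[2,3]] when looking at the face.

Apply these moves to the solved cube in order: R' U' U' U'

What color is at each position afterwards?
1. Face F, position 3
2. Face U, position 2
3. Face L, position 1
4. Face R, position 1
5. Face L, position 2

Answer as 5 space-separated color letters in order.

Answer: W B W B O

Derivation:
After move 1 (R'): R=RRRR U=WBWB F=GWGW D=YGYG B=YBYB
After move 2 (U'): U=BBWW F=OOGW R=GWRR B=RRYB L=YBOO
After move 3 (U'): U=BWBW F=YBGW R=OORR B=GWYB L=RROO
After move 4 (U'): U=WWBB F=RRGW R=YBRR B=OOYB L=GWOO
Query 1: F[3] = W
Query 2: U[2] = B
Query 3: L[1] = W
Query 4: R[1] = B
Query 5: L[2] = O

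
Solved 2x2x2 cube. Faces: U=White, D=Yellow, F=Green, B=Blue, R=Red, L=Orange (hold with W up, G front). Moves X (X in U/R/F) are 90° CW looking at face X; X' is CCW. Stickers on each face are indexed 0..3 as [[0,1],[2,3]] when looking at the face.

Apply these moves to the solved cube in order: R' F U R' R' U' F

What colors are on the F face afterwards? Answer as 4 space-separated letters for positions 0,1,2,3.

Answer: W G O G

Derivation:
After move 1 (R'): R=RRRR U=WBWB F=GWGW D=YGYG B=YBYB
After move 2 (F): F=GGWW U=WBOO R=WRBR D=RRYG L=OYOG
After move 3 (U): U=OWOB F=WRWW R=YBBR B=OYYB L=GGOG
After move 4 (R'): R=BRYB U=OYOO F=WWWB D=RRYW B=GYRB
After move 5 (R'): R=RBBY U=OROG F=WYWO D=RWYB B=WYRB
After move 6 (U'): U=RGOO F=GGWO R=WYBY B=RBRB L=WYOG
After move 7 (F): F=WGOG U=RGGY R=OYOY D=BWYB L=WROW
Query: F face = WGOG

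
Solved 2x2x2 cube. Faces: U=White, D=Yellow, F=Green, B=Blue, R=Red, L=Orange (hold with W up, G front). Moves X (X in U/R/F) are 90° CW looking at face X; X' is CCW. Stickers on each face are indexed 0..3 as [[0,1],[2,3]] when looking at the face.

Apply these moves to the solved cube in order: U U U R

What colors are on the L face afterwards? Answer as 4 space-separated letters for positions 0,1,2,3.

Answer: B B O O

Derivation:
After move 1 (U): U=WWWW F=RRGG R=BBRR B=OOBB L=GGOO
After move 2 (U): U=WWWW F=BBGG R=OORR B=GGBB L=RROO
After move 3 (U): U=WWWW F=OOGG R=GGRR B=RRBB L=BBOO
After move 4 (R): R=RGRG U=WOWG F=OYGY D=YBYR B=WRWB
Query: L face = BBOO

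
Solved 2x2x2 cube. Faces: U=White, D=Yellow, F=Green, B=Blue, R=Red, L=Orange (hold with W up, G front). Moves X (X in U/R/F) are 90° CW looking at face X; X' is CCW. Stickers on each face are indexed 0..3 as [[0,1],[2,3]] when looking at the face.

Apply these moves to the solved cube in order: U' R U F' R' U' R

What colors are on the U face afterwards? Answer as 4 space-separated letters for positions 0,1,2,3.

After move 1 (U'): U=WWWW F=OOGG R=GGRR B=RRBB L=BBOO
After move 2 (R): R=RGRG U=WOWG F=OYGY D=YBYR B=WRWB
After move 3 (U): U=WWGO F=RGGY R=WRRG B=BBWB L=OYOO
After move 4 (F'): F=GYRG U=WWWR R=BRYG D=YOYR L=OOOG
After move 5 (R'): R=RGBY U=WWWB F=GWRR D=YYYG B=RBOB
After move 6 (U'): U=WBWW F=OORR R=GWBY B=RGOB L=RBOG
After move 7 (R): R=BGYW U=WOWR F=OYRG D=YOYR B=WGBB
Query: U face = WOWR

Answer: W O W R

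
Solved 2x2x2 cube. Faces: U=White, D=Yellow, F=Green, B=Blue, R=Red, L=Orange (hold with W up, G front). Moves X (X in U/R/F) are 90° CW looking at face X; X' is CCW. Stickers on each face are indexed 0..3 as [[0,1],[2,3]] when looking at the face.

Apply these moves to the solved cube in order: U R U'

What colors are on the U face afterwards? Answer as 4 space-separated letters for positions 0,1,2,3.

Answer: R G W W

Derivation:
After move 1 (U): U=WWWW F=RRGG R=BBRR B=OOBB L=GGOO
After move 2 (R): R=RBRB U=WRWG F=RYGY D=YBYO B=WOWB
After move 3 (U'): U=RGWW F=GGGY R=RYRB B=RBWB L=WOOO
Query: U face = RGWW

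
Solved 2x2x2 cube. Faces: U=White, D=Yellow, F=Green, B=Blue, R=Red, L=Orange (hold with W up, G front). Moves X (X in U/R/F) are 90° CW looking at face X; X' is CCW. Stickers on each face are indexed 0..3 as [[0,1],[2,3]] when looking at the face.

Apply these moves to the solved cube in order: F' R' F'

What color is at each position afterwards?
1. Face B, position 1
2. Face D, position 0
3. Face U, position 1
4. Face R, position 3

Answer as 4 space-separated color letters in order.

After move 1 (F'): F=GGGG U=WWRR R=YRYR D=OOYY L=OWOW
After move 2 (R'): R=RRYY U=WBRB F=GWGR D=OGYG B=YBOB
After move 3 (F'): F=WRGG U=WBRY R=GROY D=WWYG L=OBOR
Query 1: B[1] = B
Query 2: D[0] = W
Query 3: U[1] = B
Query 4: R[3] = Y

Answer: B W B Y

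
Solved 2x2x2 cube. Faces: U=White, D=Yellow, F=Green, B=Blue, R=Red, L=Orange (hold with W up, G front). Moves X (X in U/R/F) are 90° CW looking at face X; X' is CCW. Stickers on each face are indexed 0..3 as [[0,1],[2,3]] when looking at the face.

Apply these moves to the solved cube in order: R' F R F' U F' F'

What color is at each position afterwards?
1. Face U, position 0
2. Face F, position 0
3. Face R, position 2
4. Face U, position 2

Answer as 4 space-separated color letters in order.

Answer: B W G G

Derivation:
After move 1 (R'): R=RRRR U=WBWB F=GWGW D=YGYG B=YBYB
After move 2 (F): F=GGWW U=WBOO R=WRBR D=RRYG L=OYOG
After move 3 (R): R=BWRR U=WGOW F=GRWG D=RYYY B=OBBB
After move 4 (F'): F=RGGW U=WGBR R=YWRR D=YGYY L=OWOO
After move 5 (U): U=BWRG F=YWGW R=OBRR B=OWBB L=RGOO
After move 6 (F'): F=WWYG U=BWOR R=GBYR D=GOYY L=RGOR
After move 7 (F'): F=WGWY U=BWGY R=OBGR D=GRYY L=RROO
Query 1: U[0] = B
Query 2: F[0] = W
Query 3: R[2] = G
Query 4: U[2] = G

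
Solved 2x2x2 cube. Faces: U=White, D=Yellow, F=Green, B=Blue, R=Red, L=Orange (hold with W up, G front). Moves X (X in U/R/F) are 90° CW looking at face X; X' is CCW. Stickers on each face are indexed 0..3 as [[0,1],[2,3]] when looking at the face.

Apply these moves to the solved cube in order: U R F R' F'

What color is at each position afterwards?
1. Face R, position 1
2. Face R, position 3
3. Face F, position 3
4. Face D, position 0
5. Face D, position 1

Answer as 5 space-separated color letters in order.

After move 1 (U): U=WWWW F=RRGG R=BBRR B=OOBB L=GGOO
After move 2 (R): R=RBRB U=WRWG F=RYGY D=YBYO B=WOWB
After move 3 (F): F=GRYY U=WROG R=WBGB D=RRYO L=GYOB
After move 4 (R'): R=BBWG U=WWOW F=GRYG D=RRYY B=OORB
After move 5 (F'): F=RGGY U=WWBW R=RBRG D=YBYY L=GWOO
Query 1: R[1] = B
Query 2: R[3] = G
Query 3: F[3] = Y
Query 4: D[0] = Y
Query 5: D[1] = B

Answer: B G Y Y B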